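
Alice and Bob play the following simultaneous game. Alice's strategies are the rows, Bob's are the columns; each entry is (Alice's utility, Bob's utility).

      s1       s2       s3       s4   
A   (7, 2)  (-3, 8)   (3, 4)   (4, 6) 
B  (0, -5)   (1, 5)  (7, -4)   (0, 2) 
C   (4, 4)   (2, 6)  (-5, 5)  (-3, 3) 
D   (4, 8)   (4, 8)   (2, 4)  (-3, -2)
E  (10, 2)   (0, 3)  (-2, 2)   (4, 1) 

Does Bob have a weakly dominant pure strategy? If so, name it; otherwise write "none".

s2

s2 vs s1: A: 8>2, B: 5>-5, C: 6>4, D: 8=8, E: 3>2.
s2 vs s3: A: 8>4, B: 5>-4, C: 6>5, D: 8>4, E: 3>2.
s2 vs s4: A: 8>6, B: 5>2, C: 6>3, D: 8>-2, E: 3>1.
s2 is at least as good as every other strategy against every opponent action, so it is weakly dominant.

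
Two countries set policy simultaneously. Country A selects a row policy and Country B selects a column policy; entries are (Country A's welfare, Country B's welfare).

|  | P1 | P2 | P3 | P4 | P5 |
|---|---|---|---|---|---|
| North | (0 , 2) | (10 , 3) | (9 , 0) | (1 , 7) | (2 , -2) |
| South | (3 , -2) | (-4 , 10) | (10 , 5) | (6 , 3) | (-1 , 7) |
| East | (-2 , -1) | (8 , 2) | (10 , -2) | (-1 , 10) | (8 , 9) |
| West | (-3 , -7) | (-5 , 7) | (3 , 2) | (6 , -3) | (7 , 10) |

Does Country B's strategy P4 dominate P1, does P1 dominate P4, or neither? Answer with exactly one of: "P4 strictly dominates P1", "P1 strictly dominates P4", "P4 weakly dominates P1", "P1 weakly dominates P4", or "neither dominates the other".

P4 strictly dominates P1

Compare P4 to P1 across every action of Country A: North: 7>2, South: 3>-2, East: 10>-1, West: -3>-7.
Every comparison favours P4, so P4 strictly dominates P1.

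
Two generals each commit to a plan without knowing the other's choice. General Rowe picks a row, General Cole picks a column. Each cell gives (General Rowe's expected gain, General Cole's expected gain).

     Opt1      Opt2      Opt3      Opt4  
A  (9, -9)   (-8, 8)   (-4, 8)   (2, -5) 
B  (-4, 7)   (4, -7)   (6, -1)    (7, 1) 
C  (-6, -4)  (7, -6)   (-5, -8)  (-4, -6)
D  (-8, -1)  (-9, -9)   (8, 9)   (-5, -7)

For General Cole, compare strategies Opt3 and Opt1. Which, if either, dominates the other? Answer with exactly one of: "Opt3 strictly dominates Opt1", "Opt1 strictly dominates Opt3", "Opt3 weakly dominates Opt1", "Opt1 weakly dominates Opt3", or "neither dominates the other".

Compare Opt3 to Opt1 across each choice by General Rowe: A: 8>-9, B: -1<7, C: -8<-4, D: 9>-1.
Opt3 does better at A, D but worse at B, C; neither strategy dominates the other.

neither dominates the other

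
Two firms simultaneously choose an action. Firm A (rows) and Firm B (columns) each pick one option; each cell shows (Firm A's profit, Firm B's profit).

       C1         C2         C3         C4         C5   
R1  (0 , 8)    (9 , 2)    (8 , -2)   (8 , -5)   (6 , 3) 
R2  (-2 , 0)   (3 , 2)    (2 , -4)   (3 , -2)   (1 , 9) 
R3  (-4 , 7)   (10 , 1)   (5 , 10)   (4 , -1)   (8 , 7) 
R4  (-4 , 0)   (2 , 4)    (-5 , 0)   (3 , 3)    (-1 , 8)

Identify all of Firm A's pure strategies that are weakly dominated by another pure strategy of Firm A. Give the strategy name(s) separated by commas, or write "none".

R2, R4

R1 is not dominated — it holds its own against R2 at C1 (0>-2); R3 at C1 (0>-4); R4 at C1 (0>-4).
R1 weakly dominates R2 — C1: 0>-2, C2: 9>3, C3: 8>2, C4: 8>3, C5: 6>1.
Nothing dominates R3: R1 at C2 (10>9); R2 at C2 (10>3); R4 at C2 (10>2).
R4 is weakly dominated by R1 (C1: 0>-4, C2: 9>2, C3: 8>-5, C4: 8>3, C5: 6>-1).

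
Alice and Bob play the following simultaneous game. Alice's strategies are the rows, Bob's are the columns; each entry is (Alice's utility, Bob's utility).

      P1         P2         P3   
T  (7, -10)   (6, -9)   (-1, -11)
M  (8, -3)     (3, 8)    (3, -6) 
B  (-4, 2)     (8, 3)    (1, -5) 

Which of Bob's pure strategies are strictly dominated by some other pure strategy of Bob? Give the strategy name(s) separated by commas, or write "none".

P1, P3

P2 strictly dominates P1 — T: -9>-10, M: 8>-3, B: 3>2.
P2 is not dominated — it holds its own against P1 at T (-9>-10); P3 at T (-9>-11).
P1 strictly dominates P3 — T: -10>-11, M: -3>-6, B: 2>-5.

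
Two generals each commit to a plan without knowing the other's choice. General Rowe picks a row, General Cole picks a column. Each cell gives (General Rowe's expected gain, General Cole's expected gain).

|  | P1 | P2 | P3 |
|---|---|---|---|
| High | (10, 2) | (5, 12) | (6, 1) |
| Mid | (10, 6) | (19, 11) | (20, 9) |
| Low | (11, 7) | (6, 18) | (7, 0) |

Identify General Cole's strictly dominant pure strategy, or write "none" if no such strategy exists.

P2

P2 vs P1: High: 12>2, Mid: 11>6, Low: 18>7.
P2 vs P3: High: 12>1, Mid: 11>9, Low: 18>0.
P2 strictly beats every other strategy against every opponent action, so it is strictly dominant.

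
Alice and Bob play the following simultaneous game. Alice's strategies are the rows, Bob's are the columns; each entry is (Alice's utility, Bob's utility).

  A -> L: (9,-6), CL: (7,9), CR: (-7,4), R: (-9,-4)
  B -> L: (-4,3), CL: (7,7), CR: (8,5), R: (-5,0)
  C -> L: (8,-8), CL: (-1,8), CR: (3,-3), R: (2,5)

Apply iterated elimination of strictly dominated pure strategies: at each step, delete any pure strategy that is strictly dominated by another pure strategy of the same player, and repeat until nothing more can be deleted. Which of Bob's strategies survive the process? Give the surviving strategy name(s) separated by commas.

CL

For Bob, CL strictly dominates L on the remaining rows (A: 9>-6, B: 7>3, C: 8>-8); eliminate L.
Bob's strategy CR is strictly dominated by CL (A: 9>4, B: 7>5, C: 8>-3) and is removed.
For Bob, CL strictly dominates R on the remaining rows (A: 9>-4, B: 7>0, C: 8>5); eliminate R.
For Alice, A strictly dominates C on the remaining columns (CL: 7>-1); eliminate C.
Among the remaining strategies, none is strictly dominated by another pure strategy of the same player, so the elimination stops.
Surviving strategies — Alice: {A, B}; Bob: {CL}.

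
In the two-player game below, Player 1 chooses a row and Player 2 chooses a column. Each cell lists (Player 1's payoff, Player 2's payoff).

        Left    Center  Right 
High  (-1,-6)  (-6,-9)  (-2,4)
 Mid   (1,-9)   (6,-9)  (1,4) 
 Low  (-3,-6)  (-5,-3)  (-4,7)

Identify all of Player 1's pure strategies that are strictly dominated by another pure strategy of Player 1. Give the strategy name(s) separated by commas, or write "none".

High: dominated, since Mid does at least as well everywhere (Left: 1>-1, Center: 6>-6, Right: 1>-2).
Mid is not dominated — it holds its own against High at Left (1>-1); Low at Left (1>-3).
Low is strictly dominated by Mid (Left: 1>-3, Center: 6>-5, Right: 1>-4).

High, Low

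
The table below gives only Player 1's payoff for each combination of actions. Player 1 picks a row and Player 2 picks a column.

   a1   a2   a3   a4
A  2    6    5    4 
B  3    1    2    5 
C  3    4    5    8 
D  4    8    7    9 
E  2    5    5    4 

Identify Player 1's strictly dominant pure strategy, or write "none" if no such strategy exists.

D vs A: a1: 4>2, a2: 8>6, a3: 7>5, a4: 9>4.
D vs B: a1: 4>3, a2: 8>1, a3: 7>2, a4: 9>5.
D vs C: a1: 4>3, a2: 8>4, a3: 7>5, a4: 9>8.
D vs E: a1: 4>2, a2: 8>5, a3: 7>5, a4: 9>4.
D strictly beats every other strategy against every opponent action, so it is strictly dominant.

D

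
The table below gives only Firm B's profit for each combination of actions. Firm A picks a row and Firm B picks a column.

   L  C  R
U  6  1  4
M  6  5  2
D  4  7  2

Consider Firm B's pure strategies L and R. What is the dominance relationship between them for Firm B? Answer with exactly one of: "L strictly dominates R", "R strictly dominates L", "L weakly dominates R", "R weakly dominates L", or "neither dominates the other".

Compare L to R across each choice by Firm A: U: 6>4, M: 6>2, D: 4>2.
L gives a strictly higher payoff against each choice by Firm A, so L strictly dominates R.

L strictly dominates R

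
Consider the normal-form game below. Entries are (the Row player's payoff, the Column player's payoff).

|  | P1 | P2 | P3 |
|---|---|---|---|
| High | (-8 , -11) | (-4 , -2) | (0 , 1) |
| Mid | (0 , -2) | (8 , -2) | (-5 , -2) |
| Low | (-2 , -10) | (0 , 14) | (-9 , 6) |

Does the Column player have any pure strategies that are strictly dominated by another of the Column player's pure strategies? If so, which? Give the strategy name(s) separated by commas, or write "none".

Nothing dominates P1: P2 at Mid (-2=-2); P3 at Mid (-2=-2).
P2 is not dominated — it holds its own against P1 at High (-2>-11); P3 at Mid (-2=-2).
P3 is not dominated — it holds its own against P1 at High (1>-11); P2 at High (1>-2).

none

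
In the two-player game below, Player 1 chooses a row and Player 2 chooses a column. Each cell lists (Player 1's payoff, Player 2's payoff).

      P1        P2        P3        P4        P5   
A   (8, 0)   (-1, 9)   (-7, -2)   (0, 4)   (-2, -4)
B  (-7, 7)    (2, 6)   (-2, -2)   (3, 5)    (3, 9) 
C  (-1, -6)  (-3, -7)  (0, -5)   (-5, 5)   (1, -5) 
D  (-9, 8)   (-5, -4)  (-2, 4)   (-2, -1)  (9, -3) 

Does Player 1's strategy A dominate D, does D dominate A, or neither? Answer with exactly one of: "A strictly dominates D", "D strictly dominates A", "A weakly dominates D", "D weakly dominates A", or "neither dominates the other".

Compare A to D across every action of Player 2: P1: 8>-9, P2: -1>-5, P3: -7<-2, P4: 0>-2, P5: -2<9.
A does better at P1, P2, P4 but worse at P3, P5; neither strategy dominates the other.

neither dominates the other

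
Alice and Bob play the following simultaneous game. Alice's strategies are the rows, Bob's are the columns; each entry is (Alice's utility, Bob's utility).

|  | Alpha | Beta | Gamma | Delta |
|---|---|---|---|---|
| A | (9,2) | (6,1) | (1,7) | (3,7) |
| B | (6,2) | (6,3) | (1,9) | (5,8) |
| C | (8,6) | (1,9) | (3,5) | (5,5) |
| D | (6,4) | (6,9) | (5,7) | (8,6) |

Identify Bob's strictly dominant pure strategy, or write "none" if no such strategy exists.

none

Alpha fails to dominate Beta at B (2<3).
Beta fails to dominate Alpha at A (1<2).
Gamma fails to dominate Alpha at C (5<6).
Delta fails to dominate Alpha at C (5<6).
No single strategy dominates all the others.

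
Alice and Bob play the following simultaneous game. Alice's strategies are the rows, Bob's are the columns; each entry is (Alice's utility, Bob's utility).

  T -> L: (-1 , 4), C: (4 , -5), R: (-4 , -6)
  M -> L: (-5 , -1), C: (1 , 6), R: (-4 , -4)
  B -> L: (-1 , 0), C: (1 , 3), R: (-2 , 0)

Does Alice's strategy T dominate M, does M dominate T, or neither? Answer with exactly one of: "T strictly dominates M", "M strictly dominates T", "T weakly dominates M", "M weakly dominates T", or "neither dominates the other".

T weakly dominates M

Compare T to M across each choice by Bob: L: -1>-5, C: 4>1, R: -4=-4.
T is at least as good everywhere and strictly better somewhere (tied only at R), so T weakly but not strictly dominates M.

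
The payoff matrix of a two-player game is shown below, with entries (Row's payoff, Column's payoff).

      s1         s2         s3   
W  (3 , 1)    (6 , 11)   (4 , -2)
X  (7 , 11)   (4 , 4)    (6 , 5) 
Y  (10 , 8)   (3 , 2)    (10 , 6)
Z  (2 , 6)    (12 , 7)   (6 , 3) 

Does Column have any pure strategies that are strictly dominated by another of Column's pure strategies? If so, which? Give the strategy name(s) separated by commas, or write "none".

Nothing dominates s1: s2 at X (11>4); s3 at W (1>-2).
Nothing dominates s2: s1 at W (11>1); s3 at W (11>-2).
s1 strictly dominates s3 — W: 1>-2, X: 11>5, Y: 8>6, Z: 6>3.

s3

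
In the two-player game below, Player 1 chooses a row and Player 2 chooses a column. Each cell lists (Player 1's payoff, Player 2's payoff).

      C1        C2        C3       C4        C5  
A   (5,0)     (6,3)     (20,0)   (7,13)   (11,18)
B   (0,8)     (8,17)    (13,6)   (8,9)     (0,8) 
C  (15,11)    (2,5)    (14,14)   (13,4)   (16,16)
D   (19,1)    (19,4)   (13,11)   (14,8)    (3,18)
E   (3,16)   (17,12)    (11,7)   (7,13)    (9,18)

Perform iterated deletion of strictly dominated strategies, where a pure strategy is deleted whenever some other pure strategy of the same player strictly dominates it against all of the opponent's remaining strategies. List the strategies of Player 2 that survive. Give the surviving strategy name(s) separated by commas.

C5

Column C3 is eliminated: C5 beats it against every remaining row (A: 18>0, B: 8>6, C: 16>14, D: 18>11, E: 18>7).
Row B is eliminated: D beats it against every remaining column (C1: 19>0, C2: 19>8, C4: 14>8, C5: 3>0).
Column C1 is eliminated: C5 beats it against every remaining row (A: 18>0, C: 16>11, D: 18>1, E: 18>16).
Player 2's strategy C2 is strictly dominated by C5 (A: 18>3, C: 16>5, D: 18>4, E: 18>12) and is removed.
Row A is eliminated: C beats it against every remaining column (C4: 13>7, C5: 16>11).
For Player 1, C strictly dominates E on the remaining columns (C4: 13>7, C5: 16>9); eliminate E.
Player 2's strategy C4 is strictly dominated by C5 (C: 16>4, D: 18>8) and is removed.
For Player 1, C strictly dominates D on the remaining columns (C5: 16>3); eliminate D.
Among the remaining strategies, none is strictly dominated by another pure strategy of the same player, so the elimination stops.
Surviving strategies — Player 1: {C}; Player 2: {C5}.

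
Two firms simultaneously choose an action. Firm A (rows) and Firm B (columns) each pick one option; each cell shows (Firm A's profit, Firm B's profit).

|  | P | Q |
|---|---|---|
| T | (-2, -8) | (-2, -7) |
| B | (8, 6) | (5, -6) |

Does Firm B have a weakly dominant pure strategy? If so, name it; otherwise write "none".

none

P fails to dominate Q at T (-8<-7).
Q fails to dominate P at B (-6<6).
No single strategy dominates all the others.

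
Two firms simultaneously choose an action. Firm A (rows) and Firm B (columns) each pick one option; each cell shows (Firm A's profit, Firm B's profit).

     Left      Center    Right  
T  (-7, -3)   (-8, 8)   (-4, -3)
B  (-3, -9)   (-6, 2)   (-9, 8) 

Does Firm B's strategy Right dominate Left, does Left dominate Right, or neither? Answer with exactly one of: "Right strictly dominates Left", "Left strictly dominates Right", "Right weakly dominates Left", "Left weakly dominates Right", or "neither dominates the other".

Right weakly dominates Left

Right's payoffs vs Left's, by Firm A's action — T: -3=-3, B: 8>-9.
Right is at least as good everywhere and strictly better somewhere (tied only at T), so Right weakly but not strictly dominates Left.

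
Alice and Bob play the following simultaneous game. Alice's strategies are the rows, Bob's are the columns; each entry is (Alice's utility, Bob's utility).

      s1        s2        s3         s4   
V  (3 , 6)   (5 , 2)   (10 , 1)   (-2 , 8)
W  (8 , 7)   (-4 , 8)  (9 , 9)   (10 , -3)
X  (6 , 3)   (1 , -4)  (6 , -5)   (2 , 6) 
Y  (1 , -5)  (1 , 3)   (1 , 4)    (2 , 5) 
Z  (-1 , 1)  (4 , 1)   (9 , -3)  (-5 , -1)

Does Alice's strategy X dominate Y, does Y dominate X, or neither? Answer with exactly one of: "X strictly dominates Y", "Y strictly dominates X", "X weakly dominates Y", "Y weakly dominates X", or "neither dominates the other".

X's payoffs vs Y's, by Bob's action — s1: 6>1, s2: 1=1, s3: 6>1, s4: 2=2.
X is at least as good everywhere and strictly better somewhere (tied only at s2, s4), so X weakly but not strictly dominates Y.

X weakly dominates Y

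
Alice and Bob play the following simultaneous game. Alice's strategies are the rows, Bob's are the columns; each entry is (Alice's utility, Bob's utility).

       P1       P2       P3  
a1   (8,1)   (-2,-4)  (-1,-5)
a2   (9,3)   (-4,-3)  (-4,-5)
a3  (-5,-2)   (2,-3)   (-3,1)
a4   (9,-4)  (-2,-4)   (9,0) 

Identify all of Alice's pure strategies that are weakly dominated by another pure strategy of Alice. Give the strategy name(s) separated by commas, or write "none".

a1 is weakly dominated by a4 (P1: 9>8, P2: -2=-2, P3: 9>-1).
a4 weakly dominates a2 — P1: 9=9, P2: -2>-4, P3: 9>-4.
a3: no other strategy beats it everywhere (a1 at P2 (2>-2); a2 at P2 (2>-4); a4 at P2 (2>-2)).
Nothing dominates a4: a1 at P1 (9>8); a2 at P2 (-2>-4); a3 at P1 (9>-5).

a1, a2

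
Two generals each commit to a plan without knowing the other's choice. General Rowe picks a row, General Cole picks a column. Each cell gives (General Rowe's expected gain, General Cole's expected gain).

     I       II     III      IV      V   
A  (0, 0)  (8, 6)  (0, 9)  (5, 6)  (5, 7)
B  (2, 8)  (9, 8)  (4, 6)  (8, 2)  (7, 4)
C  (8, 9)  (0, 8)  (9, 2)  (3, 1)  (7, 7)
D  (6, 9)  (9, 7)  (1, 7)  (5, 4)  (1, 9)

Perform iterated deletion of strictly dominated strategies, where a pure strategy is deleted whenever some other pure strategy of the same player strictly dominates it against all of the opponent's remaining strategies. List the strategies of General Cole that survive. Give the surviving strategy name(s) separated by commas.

Row A is eliminated: B beats it against every remaining column (I: 2>0, II: 9>8, III: 4>0, IV: 8>5, V: 7>5).
General Cole's strategy III is strictly dominated by I (B: 8>6, C: 9>2, D: 9>7) and is removed.
General Cole's strategy IV is strictly dominated by I (B: 8>2, C: 9>1, D: 9>4) and is removed.
Among the remaining strategies, none is strictly dominated by another pure strategy of the same player, so the elimination stops.
Surviving strategies — General Rowe: {B, C, D}; General Cole: {I, II, V}.

I, II, V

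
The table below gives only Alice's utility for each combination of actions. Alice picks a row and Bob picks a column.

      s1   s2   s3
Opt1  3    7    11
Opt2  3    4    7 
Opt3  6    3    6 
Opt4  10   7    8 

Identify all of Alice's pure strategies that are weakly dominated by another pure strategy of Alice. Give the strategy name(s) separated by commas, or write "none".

Opt2, Opt3

Opt1 is not dominated — it holds its own against Opt2 at s2 (7>4); Opt3 at s2 (7>3); Opt4 at s3 (11>8).
Opt2 is weakly dominated by Opt1 (s1: 3=3, s2: 7>4, s3: 11>7).
Opt3: dominated, since Opt4 does at least as well everywhere (s1: 10>6, s2: 7>3, s3: 8>6).
Opt4 is not dominated — it holds its own against Opt1 at s1 (10>3); Opt2 at s1 (10>3); Opt3 at s1 (10>6).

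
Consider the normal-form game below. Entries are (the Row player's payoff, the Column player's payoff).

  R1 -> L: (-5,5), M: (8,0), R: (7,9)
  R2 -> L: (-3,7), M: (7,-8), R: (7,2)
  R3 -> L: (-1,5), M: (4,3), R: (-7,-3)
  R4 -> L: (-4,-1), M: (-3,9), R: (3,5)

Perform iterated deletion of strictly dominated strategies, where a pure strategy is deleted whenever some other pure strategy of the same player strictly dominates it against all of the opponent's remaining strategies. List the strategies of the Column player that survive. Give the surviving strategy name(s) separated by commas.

L, R

For the Row player, R2 strictly dominates R4 on the remaining columns (L: -3>-4, M: 7>-3, R: 7>3); eliminate R4.
The Column player's strategy M is strictly dominated by L (R1: 5>0, R2: 7>-8, R3: 5>3) and is removed.
Among the remaining strategies, none is strictly dominated by another pure strategy of the same player, so the elimination stops.
Surviving strategies — the Row player: {R1, R2, R3}; the Column player: {L, R}.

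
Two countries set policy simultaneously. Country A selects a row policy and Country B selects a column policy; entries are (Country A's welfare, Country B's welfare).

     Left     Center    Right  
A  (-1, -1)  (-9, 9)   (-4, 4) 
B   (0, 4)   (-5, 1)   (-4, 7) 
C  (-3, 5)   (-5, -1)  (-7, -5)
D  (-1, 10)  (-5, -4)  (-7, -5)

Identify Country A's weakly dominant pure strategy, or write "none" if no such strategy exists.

B vs A: Left: 0>-1, Center: -5>-9, Right: -4=-4.
B vs C: Left: 0>-3, Center: -5=-5, Right: -4>-7.
B vs D: Left: 0>-1, Center: -5=-5, Right: -4>-7.
B is at least as good as every other strategy against every opponent action, so it is weakly dominant.

B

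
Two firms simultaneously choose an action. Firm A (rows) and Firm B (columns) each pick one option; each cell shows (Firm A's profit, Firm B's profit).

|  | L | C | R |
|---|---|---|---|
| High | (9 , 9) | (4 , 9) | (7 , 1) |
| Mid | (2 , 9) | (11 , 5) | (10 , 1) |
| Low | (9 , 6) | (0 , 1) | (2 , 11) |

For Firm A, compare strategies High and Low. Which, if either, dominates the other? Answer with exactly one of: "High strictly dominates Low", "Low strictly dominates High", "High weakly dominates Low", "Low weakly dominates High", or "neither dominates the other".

High weakly dominates Low

High's payoffs vs Low's, by Firm B's action — L: 9=9, C: 4>0, R: 7>2.
High is at least as good everywhere and strictly better somewhere (tied only at L), so High weakly but not strictly dominates Low.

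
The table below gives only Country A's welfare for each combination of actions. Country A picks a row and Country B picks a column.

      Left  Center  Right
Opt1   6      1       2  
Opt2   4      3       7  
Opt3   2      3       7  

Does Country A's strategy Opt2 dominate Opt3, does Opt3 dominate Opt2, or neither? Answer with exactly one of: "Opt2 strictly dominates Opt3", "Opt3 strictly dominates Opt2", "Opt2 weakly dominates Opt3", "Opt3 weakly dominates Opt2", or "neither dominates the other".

Compare Opt2 to Opt3 across every action of Country B: Left: 4>2, Center: 3=3, Right: 7=7.
Opt2 is at least as good everywhere and strictly better somewhere (tied only at Center, Right), so Opt2 weakly but not strictly dominates Opt3.

Opt2 weakly dominates Opt3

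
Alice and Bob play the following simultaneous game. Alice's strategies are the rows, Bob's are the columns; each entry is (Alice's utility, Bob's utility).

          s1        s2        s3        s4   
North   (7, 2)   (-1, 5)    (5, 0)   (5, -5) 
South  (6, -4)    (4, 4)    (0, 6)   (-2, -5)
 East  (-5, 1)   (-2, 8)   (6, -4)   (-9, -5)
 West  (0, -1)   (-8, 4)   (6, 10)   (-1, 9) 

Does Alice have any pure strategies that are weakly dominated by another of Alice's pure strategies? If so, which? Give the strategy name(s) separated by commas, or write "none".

North is not dominated — it holds its own against South at s1 (7>6); East at s1 (7>-5); West at s1 (7>0).
South: no other strategy beats it everywhere (North at s2 (4>-1); East at s1 (6>-5); West at s1 (6>0)).
Nothing dominates East: North at s3 (6>5); South at s3 (6>0); West at s2 (-2>-8).
West is not dominated — it holds its own against North at s3 (6>5); South at s3 (6>0); East at s1 (0>-5).

none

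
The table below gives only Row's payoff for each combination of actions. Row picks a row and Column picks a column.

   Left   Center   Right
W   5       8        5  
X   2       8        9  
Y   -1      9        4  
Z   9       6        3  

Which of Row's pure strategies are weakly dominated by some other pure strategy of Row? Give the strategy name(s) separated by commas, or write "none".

W is not dominated — it holds its own against X at Left (5>2); Y at Left (5>-1); Z at Center (8>6).
Nothing dominates X: W at Right (9>5); Y at Left (2>-1); Z at Center (8>6).
Y: no other strategy beats it everywhere (W at Center (9>8); X at Center (9>8); Z at Center (9>6)).
Z is not dominated — it holds its own against W at Left (9>5); X at Left (9>2); Y at Left (9>-1).

none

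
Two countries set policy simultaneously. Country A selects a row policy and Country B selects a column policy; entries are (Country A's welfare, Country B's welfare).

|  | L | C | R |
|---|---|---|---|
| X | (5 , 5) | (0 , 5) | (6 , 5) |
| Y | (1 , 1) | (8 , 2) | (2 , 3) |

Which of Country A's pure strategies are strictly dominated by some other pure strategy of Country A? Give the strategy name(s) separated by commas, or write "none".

none

X: no other strategy beats it everywhere (Y at L (5>1)).
Y is not dominated — it holds its own against X at C (8>0).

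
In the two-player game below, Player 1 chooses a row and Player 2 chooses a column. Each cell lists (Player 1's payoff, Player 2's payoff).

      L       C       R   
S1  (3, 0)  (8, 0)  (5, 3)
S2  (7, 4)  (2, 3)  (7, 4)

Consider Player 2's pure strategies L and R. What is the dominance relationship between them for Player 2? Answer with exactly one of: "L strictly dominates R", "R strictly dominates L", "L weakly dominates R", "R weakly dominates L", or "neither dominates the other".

R weakly dominates L

L's payoffs vs R's, by Player 1's action — S1: 0<3, S2: 4=4.
R is at least as good everywhere and strictly better somewhere (tied at S2), so R weakly dominates L.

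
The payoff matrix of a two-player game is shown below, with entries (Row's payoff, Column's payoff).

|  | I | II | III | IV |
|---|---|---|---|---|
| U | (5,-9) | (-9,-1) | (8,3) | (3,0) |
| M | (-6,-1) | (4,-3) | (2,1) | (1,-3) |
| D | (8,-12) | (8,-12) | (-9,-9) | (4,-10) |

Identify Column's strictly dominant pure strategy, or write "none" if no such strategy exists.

III

III vs I: U: 3>-9, M: 1>-1, D: -9>-12.
III vs II: U: 3>-1, M: 1>-3, D: -9>-12.
III vs IV: U: 3>0, M: 1>-3, D: -9>-10.
III strictly beats every other strategy against every opponent action, so it is strictly dominant.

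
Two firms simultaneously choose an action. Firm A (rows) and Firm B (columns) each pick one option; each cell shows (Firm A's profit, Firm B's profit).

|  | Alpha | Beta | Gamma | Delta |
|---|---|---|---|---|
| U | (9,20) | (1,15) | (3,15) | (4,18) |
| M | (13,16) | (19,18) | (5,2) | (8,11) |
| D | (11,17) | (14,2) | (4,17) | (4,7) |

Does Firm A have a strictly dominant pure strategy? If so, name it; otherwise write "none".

M vs U: Alpha: 13>9, Beta: 19>1, Gamma: 5>3, Delta: 8>4.
M vs D: Alpha: 13>11, Beta: 19>14, Gamma: 5>4, Delta: 8>4.
M strictly beats every other strategy against every opponent action, so it is strictly dominant.

M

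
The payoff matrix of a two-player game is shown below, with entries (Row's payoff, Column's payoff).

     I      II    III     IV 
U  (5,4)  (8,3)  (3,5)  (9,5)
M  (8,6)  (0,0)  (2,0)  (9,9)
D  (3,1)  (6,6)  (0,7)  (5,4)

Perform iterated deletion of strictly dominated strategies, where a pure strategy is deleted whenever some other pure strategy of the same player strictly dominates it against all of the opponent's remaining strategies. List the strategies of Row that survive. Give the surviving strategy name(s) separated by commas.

U, M

Row's strategy D is strictly dominated by U (I: 5>3, II: 8>6, III: 3>0, IV: 9>5) and is removed.
For Column, IV strictly dominates I on the remaining rows (U: 5>4, M: 9>6); eliminate I.
Column's strategy II is strictly dominated by IV (U: 5>3, M: 9>0) and is removed.
Among the remaining strategies, none is strictly dominated by another pure strategy of the same player, so the elimination stops.
Surviving strategies — Row: {U, M}; Column: {III, IV}.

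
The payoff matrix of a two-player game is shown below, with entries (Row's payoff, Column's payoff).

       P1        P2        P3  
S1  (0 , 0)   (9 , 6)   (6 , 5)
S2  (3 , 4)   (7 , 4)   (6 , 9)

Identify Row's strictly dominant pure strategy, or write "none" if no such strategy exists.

none

S1 fails to dominate S2 at P1 (0<3).
S2 fails to dominate S1 at P2 (7<9).
No single strategy dominates all the others.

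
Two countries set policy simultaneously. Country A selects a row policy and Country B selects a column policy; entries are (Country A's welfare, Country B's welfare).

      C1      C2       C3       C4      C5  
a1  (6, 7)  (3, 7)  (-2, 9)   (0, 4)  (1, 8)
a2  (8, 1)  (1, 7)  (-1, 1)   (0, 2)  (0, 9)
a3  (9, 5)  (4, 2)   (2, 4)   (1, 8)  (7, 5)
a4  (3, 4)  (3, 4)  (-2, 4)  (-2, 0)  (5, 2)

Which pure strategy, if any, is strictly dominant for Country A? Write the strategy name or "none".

a3

a3 vs a1: C1: 9>6, C2: 4>3, C3: 2>-2, C4: 1>0, C5: 7>1.
a3 vs a2: C1: 9>8, C2: 4>1, C3: 2>-1, C4: 1>0, C5: 7>0.
a3 vs a4: C1: 9>3, C2: 4>3, C3: 2>-2, C4: 1>-2, C5: 7>5.
a3 strictly beats every other strategy against every opponent action, so it is strictly dominant.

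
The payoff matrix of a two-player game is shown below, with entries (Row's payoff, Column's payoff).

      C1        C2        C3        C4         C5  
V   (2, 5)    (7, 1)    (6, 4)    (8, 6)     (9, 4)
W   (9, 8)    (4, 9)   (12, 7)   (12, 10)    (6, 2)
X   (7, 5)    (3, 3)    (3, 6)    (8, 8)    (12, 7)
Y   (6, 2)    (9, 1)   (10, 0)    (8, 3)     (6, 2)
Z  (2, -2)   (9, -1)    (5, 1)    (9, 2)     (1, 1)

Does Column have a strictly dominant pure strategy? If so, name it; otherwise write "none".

C4 vs C1: V: 6>5, W: 10>8, X: 8>5, Y: 3>2, Z: 2>-2.
C4 vs C2: V: 6>1, W: 10>9, X: 8>3, Y: 3>1, Z: 2>-1.
C4 vs C3: V: 6>4, W: 10>7, X: 8>6, Y: 3>0, Z: 2>1.
C4 vs C5: V: 6>4, W: 10>2, X: 8>7, Y: 3>2, Z: 2>1.
C4 strictly beats every other strategy against every opponent action, so it is strictly dominant.

C4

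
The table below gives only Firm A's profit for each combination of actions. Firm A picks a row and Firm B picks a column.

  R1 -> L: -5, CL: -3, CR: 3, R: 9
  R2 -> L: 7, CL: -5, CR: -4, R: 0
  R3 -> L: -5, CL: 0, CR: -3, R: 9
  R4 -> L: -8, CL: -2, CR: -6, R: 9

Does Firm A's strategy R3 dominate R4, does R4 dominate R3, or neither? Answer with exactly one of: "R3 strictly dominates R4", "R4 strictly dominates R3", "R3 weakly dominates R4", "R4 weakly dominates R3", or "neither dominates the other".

Compare R3 to R4 across each opponent action: L: -5>-8, CL: 0>-2, CR: -3>-6, R: 9=9.
R3 is at least as good everywhere and strictly better somewhere (tied only at R), so R3 weakly but not strictly dominates R4.

R3 weakly dominates R4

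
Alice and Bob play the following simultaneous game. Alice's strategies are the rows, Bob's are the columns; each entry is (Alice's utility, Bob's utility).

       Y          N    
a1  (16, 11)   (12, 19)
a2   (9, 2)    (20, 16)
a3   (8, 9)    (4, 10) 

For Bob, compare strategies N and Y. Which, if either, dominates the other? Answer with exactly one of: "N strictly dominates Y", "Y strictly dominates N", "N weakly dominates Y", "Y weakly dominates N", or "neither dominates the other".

N's payoffs vs Y's, by Alice's action — a1: 19>11, a2: 16>2, a3: 10>9.
N gives a strictly higher payoff against every action of Alice, so N strictly dominates Y.

N strictly dominates Y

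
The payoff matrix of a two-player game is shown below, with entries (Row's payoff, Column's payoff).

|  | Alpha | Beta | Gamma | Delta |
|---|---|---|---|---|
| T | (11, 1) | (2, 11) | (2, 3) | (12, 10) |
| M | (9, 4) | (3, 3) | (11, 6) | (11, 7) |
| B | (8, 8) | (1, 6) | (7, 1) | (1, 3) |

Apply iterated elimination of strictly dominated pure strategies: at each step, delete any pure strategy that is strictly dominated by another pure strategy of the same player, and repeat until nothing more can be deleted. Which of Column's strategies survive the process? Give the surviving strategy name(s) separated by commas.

Row's strategy B is strictly dominated by M (Alpha: 9>8, Beta: 3>1, Gamma: 11>7, Delta: 11>1) and is removed.
Column Alpha is eliminated: Gamma beats it against every remaining row (T: 3>1, M: 6>4).
Column Gamma is eliminated: Delta beats it against every remaining row (T: 10>3, M: 7>6).
Among the remaining strategies, none is strictly dominated by another pure strategy of the same player, so the elimination stops.
Surviving strategies — Row: {T, M}; Column: {Beta, Delta}.

Beta, Delta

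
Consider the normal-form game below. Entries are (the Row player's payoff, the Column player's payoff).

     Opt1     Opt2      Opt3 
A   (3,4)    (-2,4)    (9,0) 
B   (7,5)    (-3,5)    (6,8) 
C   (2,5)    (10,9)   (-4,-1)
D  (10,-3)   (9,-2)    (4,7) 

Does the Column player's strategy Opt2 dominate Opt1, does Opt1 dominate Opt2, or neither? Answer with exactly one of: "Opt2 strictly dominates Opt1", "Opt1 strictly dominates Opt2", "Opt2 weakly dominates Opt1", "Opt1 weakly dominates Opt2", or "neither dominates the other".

Opt2 weakly dominates Opt1

Compare Opt2 to Opt1 across each choice by the Row player: A: 4=4, B: 5=5, C: 9>5, D: -2>-3.
Opt2 is at least as good everywhere and strictly better somewhere (tied only at A, B), so Opt2 weakly but not strictly dominates Opt1.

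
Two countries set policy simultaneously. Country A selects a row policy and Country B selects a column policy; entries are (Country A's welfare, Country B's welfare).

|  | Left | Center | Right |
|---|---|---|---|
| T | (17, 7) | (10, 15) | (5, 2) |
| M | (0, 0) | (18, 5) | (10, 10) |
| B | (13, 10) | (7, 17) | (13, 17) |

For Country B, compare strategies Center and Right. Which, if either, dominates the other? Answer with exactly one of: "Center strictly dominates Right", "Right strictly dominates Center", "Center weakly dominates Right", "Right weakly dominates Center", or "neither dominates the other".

Compare Center to Right across every action of Country A: T: 15>2, M: 5<10, B: 17=17.
Center does better at T but worse at M; neither strategy dominates the other.

neither dominates the other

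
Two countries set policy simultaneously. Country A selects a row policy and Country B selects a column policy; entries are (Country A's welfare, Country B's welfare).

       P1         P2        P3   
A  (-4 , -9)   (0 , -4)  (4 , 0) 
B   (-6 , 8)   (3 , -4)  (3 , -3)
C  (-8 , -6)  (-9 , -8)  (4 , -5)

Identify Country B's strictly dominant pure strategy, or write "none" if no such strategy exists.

P1 fails to dominate P2 at A (-9<-4).
P2 fails to dominate P1 at B (-4<8).
P3 fails to dominate P1 at B (-3<8).
No single strategy dominates all the others.

none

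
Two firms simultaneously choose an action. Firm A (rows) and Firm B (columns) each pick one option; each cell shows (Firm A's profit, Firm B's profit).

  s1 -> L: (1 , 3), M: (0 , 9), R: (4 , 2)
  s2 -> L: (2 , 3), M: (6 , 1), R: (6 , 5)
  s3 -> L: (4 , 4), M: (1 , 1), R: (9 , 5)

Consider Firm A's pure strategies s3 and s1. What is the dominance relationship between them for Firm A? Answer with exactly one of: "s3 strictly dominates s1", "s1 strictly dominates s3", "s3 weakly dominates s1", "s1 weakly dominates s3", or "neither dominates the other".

s3 strictly dominates s1

Compare s3 to s1 across each opponent action: L: 4>1, M: 1>0, R: 9>4.
s3 gives a strictly higher payoff against each opponent action, so s3 strictly dominates s1.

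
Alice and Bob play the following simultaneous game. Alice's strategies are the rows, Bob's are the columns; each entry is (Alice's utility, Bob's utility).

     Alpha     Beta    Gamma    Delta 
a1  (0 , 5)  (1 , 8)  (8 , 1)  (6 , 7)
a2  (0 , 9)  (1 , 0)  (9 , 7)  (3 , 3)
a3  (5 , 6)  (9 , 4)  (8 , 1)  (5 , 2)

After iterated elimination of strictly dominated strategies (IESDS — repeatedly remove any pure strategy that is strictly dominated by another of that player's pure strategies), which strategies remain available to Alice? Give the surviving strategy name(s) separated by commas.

Column Gamma is eliminated: Alpha beats it against every remaining row (a1: 5>1, a2: 9>7, a3: 6>1).
Alice's strategy a2 is strictly dominated by a3 (Alpha: 5>0, Beta: 9>1, Delta: 5>3) and is removed.
For Bob, Beta strictly dominates Delta on the remaining rows (a1: 8>7, a3: 4>2); eliminate Delta.
For Alice, a3 strictly dominates a1 on the remaining columns (Alpha: 5>0, Beta: 9>1); eliminate a1.
For Bob, Alpha strictly dominates Beta on the remaining rows (a3: 6>4); eliminate Beta.
Among the remaining strategies, none is strictly dominated by another pure strategy of the same player, so the elimination stops.
Surviving strategies — Alice: {a3}; Bob: {Alpha}.

a3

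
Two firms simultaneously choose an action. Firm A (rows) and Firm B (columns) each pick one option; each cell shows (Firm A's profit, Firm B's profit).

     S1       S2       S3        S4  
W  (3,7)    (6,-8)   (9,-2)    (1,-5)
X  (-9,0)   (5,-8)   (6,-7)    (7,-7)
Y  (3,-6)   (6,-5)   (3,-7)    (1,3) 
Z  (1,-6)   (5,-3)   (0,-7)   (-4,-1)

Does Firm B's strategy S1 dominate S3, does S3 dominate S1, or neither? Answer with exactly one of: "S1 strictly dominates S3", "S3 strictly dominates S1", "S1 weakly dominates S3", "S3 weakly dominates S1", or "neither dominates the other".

S1 strictly dominates S3

Compare S1 to S3 across every action of Firm A: W: 7>-2, X: 0>-7, Y: -6>-7, Z: -6>-7.
S1 gives a strictly higher payoff against every action of Firm A, so S1 strictly dominates S3.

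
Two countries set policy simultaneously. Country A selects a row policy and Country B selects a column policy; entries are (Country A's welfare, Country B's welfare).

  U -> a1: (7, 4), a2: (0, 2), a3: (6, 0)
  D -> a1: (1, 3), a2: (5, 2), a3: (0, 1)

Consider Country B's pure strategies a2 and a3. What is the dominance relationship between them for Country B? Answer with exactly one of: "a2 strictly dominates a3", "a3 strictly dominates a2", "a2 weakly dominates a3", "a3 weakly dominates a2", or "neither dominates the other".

a2's payoffs vs a3's, by Country A's action — U: 2>0, D: 2>1.
Every comparison favours a2, so a2 strictly dominates a3.

a2 strictly dominates a3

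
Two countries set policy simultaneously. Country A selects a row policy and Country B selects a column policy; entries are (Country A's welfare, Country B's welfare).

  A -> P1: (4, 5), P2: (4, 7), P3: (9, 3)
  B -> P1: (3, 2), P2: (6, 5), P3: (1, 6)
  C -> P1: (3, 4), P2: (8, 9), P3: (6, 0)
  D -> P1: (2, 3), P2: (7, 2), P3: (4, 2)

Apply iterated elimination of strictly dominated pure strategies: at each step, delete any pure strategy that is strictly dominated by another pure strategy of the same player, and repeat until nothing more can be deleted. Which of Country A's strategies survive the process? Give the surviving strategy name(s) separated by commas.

C

Country A's strategy D is strictly dominated by C (P1: 3>2, P2: 8>7, P3: 6>4) and is removed.
Column P1 is eliminated: P2 beats it against every remaining row (A: 7>5, B: 5>2, C: 9>4).
Country A's strategy B is strictly dominated by C (P2: 8>6, P3: 6>1) and is removed.
Column P3 is eliminated: P2 beats it against every remaining row (A: 7>3, C: 9>0).
Country A's strategy A is strictly dominated by C (P2: 8>4) and is removed.
Among the remaining strategies, none is strictly dominated by another pure strategy of the same player, so the elimination stops.
Surviving strategies — Country A: {C}; Country B: {P2}.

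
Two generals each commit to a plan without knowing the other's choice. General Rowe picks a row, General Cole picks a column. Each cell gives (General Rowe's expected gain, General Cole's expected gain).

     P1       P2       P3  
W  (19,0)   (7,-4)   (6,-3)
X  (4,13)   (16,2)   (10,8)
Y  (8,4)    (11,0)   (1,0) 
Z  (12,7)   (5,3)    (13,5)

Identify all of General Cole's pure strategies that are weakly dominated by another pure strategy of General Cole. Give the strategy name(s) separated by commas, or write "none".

P1 is not dominated — it holds its own against P2 at W (0>-4); P3 at W (0>-3).
P1 weakly dominates P2 — W: 0>-4, X: 13>2, Y: 4>0, Z: 7>3.
P3: dominated, since P1 does at least as well everywhere (W: 0>-3, X: 13>8, Y: 4>0, Z: 7>5).

P2, P3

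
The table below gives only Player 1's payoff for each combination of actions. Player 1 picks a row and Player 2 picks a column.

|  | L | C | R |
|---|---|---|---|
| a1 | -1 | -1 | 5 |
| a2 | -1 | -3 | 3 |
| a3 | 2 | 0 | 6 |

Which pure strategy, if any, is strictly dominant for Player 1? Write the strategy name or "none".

a3

a3 vs a1: L: 2>-1, C: 0>-1, R: 6>5.
a3 vs a2: L: 2>-1, C: 0>-3, R: 6>3.
a3 strictly beats every other strategy against every opponent action, so it is strictly dominant.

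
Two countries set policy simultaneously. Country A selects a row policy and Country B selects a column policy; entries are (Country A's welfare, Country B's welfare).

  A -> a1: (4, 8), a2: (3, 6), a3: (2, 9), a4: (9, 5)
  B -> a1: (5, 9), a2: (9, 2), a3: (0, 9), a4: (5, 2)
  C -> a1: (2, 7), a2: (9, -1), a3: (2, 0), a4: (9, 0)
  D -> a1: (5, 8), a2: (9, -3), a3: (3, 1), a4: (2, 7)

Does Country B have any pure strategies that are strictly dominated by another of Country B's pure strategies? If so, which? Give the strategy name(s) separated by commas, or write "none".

a1 is not dominated — it holds its own against a2 at A (8>6); a3 at B (9=9); a4 at A (8>5).
a1 strictly dominates a2 — A: 8>6, B: 9>2, C: 7>-1, D: 8>-3.
a3 is not dominated — it holds its own against a1 at A (9>8); a2 at A (9>6); a4 at A (9>5).
a4: dominated, since a1 does at least as well everywhere (A: 8>5, B: 9>2, C: 7>0, D: 8>7).

a2, a4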